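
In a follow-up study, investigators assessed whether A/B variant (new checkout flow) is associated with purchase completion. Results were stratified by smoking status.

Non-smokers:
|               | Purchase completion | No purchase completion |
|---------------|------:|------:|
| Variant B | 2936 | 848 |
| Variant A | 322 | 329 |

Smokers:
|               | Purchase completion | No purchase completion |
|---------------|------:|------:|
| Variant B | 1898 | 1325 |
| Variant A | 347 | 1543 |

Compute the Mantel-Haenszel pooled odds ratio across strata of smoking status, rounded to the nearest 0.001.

5.219

OR_MH = Σ(aᵢdᵢ/nᵢ) / Σ(bᵢcᵢ/nᵢ), where nᵢ is the stratum total.
Stratum 1 (Non-smokers): n = 4435; a·d/n = 2936·329/4435 = 217.8002; b·c/n = 848·322/4435 = 61.5684
Stratum 2 (Smokers): n = 5113; a·d/n = 1898·1543/5113 = 572.7780; b·c/n = 1325·347/5113 = 89.9227
OR_MH = (217.8002 + 572.7780) / (61.5684 + 89.9227) = 790.5782 / 151.4912 = 5.21864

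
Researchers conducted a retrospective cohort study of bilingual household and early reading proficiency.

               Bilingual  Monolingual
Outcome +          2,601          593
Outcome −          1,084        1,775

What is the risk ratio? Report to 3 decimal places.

Reading the table with exposure as columns: a = 2601 (Bilingual, case), b = 1084 (Bilingual, non-case), c = 593 (Monolingual, case), d = 1775.
Risk in exposed = 2601/3685 = 0.70583; risk in unexposed = 593/2368 = 0.25042.
RR = 0.70583 / 0.25042 = 2.81858
The risk among the exposed is 2.82 times that among the unexposed.

2.819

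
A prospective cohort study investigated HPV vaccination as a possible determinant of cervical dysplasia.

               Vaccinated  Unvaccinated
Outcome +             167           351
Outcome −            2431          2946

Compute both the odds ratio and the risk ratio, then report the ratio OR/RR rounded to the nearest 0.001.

0.955

Reading the table with exposure as columns: a = 167 (Vaccinated, case), b = 2431 (Vaccinated, non-case), c = 351 (Unvaccinated, case), d = 2946.
OR = (167·2946)/(2431·351) = 491982/853281 = 0.57658
Risk in exposed = 167/2598 = 0.06428; risk in unexposed = 351/3297 = 0.10646; RR = 0.60379
OR/RR = 0.57658 / 0.60379 = 0.95492
The outcome is not rare, so the OR lies further from 1 than the RR.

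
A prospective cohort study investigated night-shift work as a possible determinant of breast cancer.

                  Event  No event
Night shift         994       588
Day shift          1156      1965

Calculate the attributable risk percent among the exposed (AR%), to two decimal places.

Cells: a = 994, b = 588, c = 1156, d = 1965.
Risk in exposed = 994/1582 = 0.62832; risk in unexposed = 1156/3121 = 0.37039.
RR = 0.62832/0.37039 = 1.69635
AR% = (RR − 1)/RR × 100 = (1.69635 − 1)/1.69635 × 100 = 41.0500%

41.05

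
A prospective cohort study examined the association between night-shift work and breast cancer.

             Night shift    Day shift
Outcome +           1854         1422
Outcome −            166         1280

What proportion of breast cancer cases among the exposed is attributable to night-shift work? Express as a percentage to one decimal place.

42.7

Reading the table with exposure as columns: a = 1854 (Night shift, case), b = 166 (Night shift, non-case), c = 1422 (Day shift, case), d = 1280.
Risk in exposed = 1854/2020 = 0.91782; risk in unexposed = 1422/2702 = 0.52628.
RR = 0.91782/0.52628 = 1.74399
AR% = (RR − 1)/RR × 100 = (1.74399 − 1)/1.74399 × 100 = 42.6602%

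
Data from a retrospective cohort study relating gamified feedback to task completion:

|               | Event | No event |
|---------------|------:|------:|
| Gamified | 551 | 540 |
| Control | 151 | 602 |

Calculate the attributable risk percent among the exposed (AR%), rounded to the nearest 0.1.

60.3

Cells: a = 551, b = 540, c = 151, d = 602.
Risk in exposed = 551/1091 = 0.50504; risk in unexposed = 151/753 = 0.20053.
RR = 0.50504/0.20053 = 2.51852
AR% = (RR − 1)/RR × 100 = (2.51852 − 1)/2.51852 × 100 = 60.2941%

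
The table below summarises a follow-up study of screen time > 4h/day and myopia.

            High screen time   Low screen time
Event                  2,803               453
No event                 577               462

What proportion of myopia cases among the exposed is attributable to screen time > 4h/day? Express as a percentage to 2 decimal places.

40.30

Reading the table with exposure as columns: a = 2803 (High screen time, case), b = 577 (High screen time, non-case), c = 453 (Low screen time, case), d = 462.
Risk in exposed = 2803/3380 = 0.82929; risk in unexposed = 453/915 = 0.49508.
RR = 0.82929/0.49508 = 1.67506
AR% = (RR − 1)/RR × 100 = (1.67506 − 1)/1.67506 × 100 = 40.3005%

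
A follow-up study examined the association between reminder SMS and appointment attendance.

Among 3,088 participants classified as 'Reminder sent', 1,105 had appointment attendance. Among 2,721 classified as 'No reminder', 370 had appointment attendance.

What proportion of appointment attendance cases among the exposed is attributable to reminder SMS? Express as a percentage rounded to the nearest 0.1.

From the description: a = 1105, b = 1983, c = 370, d = 2351.
Risk in exposed = 1105/3088 = 0.35784; risk in unexposed = 370/2721 = 0.13598.
RR = 0.35784/0.13598 = 2.63155
AR% = (RR − 1)/RR × 100 = (2.63155 − 1)/2.63155 × 100 = 61.9996%

62.0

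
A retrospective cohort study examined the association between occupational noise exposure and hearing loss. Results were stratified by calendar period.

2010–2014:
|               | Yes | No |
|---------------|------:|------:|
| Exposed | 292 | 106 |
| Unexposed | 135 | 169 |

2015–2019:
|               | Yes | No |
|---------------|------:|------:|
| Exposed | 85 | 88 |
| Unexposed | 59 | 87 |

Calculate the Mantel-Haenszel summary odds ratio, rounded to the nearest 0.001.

2.550

OR_MH = Σ(aᵢdᵢ/nᵢ) / Σ(bᵢcᵢ/nᵢ), where nᵢ is the stratum total.
Stratum 1 (2010–2014): n = 702; a·d/n = 292·169/702 = 70.2963; b·c/n = 106·135/702 = 20.3846
Stratum 2 (2015–2019): n = 319; a·d/n = 85·87/319 = 23.1818; b·c/n = 88·59/319 = 16.2759
OR_MH = (70.2963 + 23.1818) / (20.3846 + 16.2759) = 93.4781 / 36.6605 = 2.54983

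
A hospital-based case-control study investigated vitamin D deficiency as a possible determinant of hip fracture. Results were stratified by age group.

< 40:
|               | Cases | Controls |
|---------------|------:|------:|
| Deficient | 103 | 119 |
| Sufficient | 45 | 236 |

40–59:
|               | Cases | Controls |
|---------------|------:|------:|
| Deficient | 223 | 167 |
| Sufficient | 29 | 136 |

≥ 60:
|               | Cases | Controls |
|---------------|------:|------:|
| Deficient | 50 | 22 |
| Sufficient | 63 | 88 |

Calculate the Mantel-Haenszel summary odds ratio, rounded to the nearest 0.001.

OR_MH = Σ(aᵢdᵢ/nᵢ) / Σ(bᵢcᵢ/nᵢ), where nᵢ is the stratum total.
Stratum 1 (< 40): n = 503; a·d/n = 103·236/503 = 48.3260; b·c/n = 119·45/503 = 10.6461
Stratum 2 (40–59): n = 555; a·d/n = 223·136/555 = 54.6450; b·c/n = 167·29/555 = 8.7261
Stratum 3 (≥ 60): n = 223; a·d/n = 50·88/223 = 19.7309; b·c/n = 22·63/223 = 6.2152
OR_MH = (48.3260 + 54.6450 + 19.7309) / (10.6461 + 8.7261 + 6.2152) = 122.7020 / 25.5875 = 4.79539

4.795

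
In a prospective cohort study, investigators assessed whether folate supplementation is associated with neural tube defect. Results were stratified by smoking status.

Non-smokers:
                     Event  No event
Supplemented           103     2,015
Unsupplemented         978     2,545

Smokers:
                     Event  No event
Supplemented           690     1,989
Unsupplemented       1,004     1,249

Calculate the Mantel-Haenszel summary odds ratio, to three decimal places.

OR_MH = Σ(aᵢdᵢ/nᵢ) / Σ(bᵢcᵢ/nᵢ), where nᵢ is the stratum total.
Stratum 1 (Non-smokers): n = 5641; a·d/n = 103·2545/5641 = 46.4696; b·c/n = 2015·978/5641 = 349.3476
Stratum 2 (Smokers): n = 4932; a·d/n = 690·1249/4932 = 174.7384; b·c/n = 1989·1004/4932 = 404.8978
OR_MH = (46.4696 + 174.7384) / (349.3476 + 404.8978) = 221.2080 / 754.2454 = 0.29328

0.293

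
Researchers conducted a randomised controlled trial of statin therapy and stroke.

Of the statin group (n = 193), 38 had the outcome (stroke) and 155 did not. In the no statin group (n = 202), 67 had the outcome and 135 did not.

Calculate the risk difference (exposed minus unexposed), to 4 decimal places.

From the description: a = 38, b = 155, c = 67, d = 135.
Risk in exposed = 38/193 = 0.196891; risk in unexposed = 67/202 = 0.331683.
Risk difference = 0.196891 − 0.331683 = -0.134792

-0.1348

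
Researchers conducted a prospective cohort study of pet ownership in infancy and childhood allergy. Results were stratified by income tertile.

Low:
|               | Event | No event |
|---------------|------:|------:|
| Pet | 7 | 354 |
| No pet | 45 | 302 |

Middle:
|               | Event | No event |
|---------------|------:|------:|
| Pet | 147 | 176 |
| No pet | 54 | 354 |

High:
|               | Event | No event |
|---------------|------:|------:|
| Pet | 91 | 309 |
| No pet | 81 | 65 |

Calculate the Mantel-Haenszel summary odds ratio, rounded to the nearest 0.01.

OR_MH = Σ(aᵢdᵢ/nᵢ) / Σ(bᵢcᵢ/nᵢ), where nᵢ is the stratum total.
Stratum 1 (Low): n = 708; a·d/n = 7·302/708 = 2.9859; b·c/n = 354·45/708 = 22.5000
Stratum 2 (Middle): n = 731; a·d/n = 147·354/731 = 71.1874; b·c/n = 176·54/731 = 13.0014
Stratum 3 (High): n = 546; a·d/n = 91·65/546 = 10.8333; b·c/n = 309·81/546 = 45.8407
OR_MH = (2.9859 + 71.1874 + 10.8333) / (22.5000 + 13.0014 + 45.8407) = 85.0066 / 81.3420 = 1.04505

1.05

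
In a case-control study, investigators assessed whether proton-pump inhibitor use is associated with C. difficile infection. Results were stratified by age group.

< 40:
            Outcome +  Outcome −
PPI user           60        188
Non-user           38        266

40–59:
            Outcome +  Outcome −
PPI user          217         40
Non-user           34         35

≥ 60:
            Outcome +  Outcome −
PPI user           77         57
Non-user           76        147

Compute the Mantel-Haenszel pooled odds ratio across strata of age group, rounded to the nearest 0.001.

2.869

OR_MH = Σ(aᵢdᵢ/nᵢ) / Σ(bᵢcᵢ/nᵢ), where nᵢ is the stratum total.
Stratum 1 (< 40): n = 552; a·d/n = 60·266/552 = 28.9130; b·c/n = 188·38/552 = 12.9420
Stratum 2 (40–59): n = 326; a·d/n = 217·35/326 = 23.2975; b·c/n = 40·34/326 = 4.1718
Stratum 3 (≥ 60): n = 357; a·d/n = 77·147/357 = 31.7059; b·c/n = 57·76/357 = 12.1345
OR_MH = (28.9130 + 23.2975 + 31.7059) / (12.9420 + 4.1718 + 12.1345) = 83.9165 / 29.2483 = 2.86911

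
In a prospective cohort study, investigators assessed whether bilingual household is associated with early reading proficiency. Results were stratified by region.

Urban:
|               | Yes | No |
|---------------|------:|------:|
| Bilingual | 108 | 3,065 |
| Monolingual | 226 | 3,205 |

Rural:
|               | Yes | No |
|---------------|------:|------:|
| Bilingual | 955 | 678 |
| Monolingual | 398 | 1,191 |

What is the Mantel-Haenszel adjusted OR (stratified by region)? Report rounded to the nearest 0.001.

2.149

OR_MH = Σ(aᵢdᵢ/nᵢ) / Σ(bᵢcᵢ/nᵢ), where nᵢ is the stratum total.
Stratum 1 (Urban): n = 6604; a·d/n = 108·3205/6604 = 52.4137; b·c/n = 3065·226/6604 = 104.8895
Stratum 2 (Rural): n = 3222; a·d/n = 955·1191/3222 = 353.0121; b·c/n = 678·398/3222 = 83.7505
OR_MH = (52.4137 + 353.0121) / (104.8895 + 83.7505) = 405.4258 / 188.6399 = 2.14920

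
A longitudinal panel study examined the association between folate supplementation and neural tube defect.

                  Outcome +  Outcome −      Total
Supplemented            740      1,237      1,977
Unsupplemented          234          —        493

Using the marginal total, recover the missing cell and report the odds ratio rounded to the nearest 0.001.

The missing cell is in the unexposed row: 493 − 234 = 259.
So a = 740, b = 1237, c = 234, d = 259.
OR = (a·d)/(b·c) = (740 × 259) / (1237 × 234) = 191660 / 289458 = 0.66213

0.662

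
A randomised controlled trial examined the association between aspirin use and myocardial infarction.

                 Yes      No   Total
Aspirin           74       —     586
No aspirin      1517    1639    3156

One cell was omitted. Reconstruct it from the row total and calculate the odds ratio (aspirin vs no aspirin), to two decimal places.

0.16

The missing cell is in the exposed row: 586 − 74 = 512.
So a = 74, b = 512, c = 1517, d = 1639.
OR = (a·d)/(b·c) = (74 × 1639) / (512 × 1517) = 121286 / 776704 = 0.15615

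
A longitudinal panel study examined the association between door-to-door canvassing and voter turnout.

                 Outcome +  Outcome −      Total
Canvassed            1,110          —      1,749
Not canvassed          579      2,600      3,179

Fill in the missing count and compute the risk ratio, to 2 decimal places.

3.48

The missing cell is in the exposed row: 1749 − 1110 = 639.
So a = 1110, b = 639, c = 579, d = 2600.
RR = [a/(a+b)] / [c/(c+d)] = (1110/1749) / (579/3179) = 0.63465/0.18213 = 3.48454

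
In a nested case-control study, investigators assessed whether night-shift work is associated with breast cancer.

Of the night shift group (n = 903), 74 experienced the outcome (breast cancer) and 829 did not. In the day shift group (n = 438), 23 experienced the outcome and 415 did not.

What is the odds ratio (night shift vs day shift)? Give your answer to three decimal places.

From the description: a = 74, b = 829, c = 23, d = 415.
OR = (a·d)/(b·c) = (74 × 415) / (829 × 23) = 30710 / 19067 = 1.61064
The odds of breast cancer are about 1.61 times as high in the night shift group.

1.611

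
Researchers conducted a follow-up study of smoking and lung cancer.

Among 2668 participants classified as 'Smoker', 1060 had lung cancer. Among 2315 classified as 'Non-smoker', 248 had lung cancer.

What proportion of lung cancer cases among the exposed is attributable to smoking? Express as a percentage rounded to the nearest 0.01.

73.04

From the description: a = 1060, b = 1608, c = 248, d = 2067.
Risk in exposed = 1060/2668 = 0.39730; risk in unexposed = 248/2315 = 0.10713.
RR = 0.39730/0.10713 = 3.70868
AR% = (RR − 1)/RR × 100 = (3.70868 − 1)/3.70868 × 100 = 73.0362%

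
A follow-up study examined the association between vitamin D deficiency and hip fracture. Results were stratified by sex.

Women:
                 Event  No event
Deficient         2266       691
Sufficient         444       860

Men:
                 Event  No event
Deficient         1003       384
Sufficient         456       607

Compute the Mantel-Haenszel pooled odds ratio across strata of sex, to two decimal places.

OR_MH = Σ(aᵢdᵢ/nᵢ) / Σ(bᵢcᵢ/nᵢ), where nᵢ is the stratum total.
Stratum 1 (Women): n = 4261; a·d/n = 2266·860/4261 = 457.3480; b·c/n = 691·444/4261 = 72.0028
Stratum 2 (Men): n = 2450; a·d/n = 1003·607/2450 = 248.4984; b·c/n = 384·456/2450 = 71.4710
OR_MH = (457.3480 + 248.4984) / (72.0028 + 71.4710) = 705.8464 / 143.4738 = 4.91969

4.92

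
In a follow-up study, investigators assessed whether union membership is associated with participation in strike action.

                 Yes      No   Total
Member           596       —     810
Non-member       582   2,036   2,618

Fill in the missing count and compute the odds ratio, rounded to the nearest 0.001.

9.743

The missing cell is in the exposed row: 810 − 596 = 214.
So a = 596, b = 214, c = 582, d = 2036.
OR = (a·d)/(b·c) = (596 × 2036) / (214 × 582) = 1213456 / 124548 = 9.74288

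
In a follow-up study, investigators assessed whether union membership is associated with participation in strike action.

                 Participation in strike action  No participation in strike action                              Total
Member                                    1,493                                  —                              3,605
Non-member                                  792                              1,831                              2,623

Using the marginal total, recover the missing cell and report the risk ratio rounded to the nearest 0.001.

1.372

The missing cell is in the exposed row: 3605 − 1493 = 2112.
So a = 1493, b = 2112, c = 792, d = 1831.
RR = [a/(a+b)] / [c/(c+d)] = (1493/3605) / (792/2623) = 0.41415/0.30194 = 1.37160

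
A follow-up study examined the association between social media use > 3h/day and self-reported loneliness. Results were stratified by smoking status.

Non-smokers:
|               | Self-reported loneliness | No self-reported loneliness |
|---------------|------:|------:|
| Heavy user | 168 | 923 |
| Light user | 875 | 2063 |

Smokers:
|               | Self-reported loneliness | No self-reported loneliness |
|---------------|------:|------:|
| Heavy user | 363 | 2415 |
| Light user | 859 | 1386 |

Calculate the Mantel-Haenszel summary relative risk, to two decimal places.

0.40

RR_MH = Σ(aᵢ·n₀ᵢ/nᵢ) / Σ(cᵢ·n₁ᵢ/nᵢ), with n₁ᵢ = aᵢ+bᵢ (exposed), n₀ᵢ = cᵢ+dᵢ (unexposed), nᵢ = n₁ᵢ+n₀ᵢ.
Stratum 1 (Non-smokers): n₁ = 1091, n₀ = 2938, n = 4029; a·n₀/n = 168·2938/4029 = 122.5078; c·n₁/n = 875·1091/4029 = 236.9384
Stratum 2 (Smokers): n₁ = 2778, n₀ = 2245, n = 5023; a·n₀/n = 363·2245/5023 = 162.2407; c·n₁/n = 859·2778/5023 = 475.0751
RR_MH = (122.5078 + 162.2407) / (236.9384 + 475.0751) = 284.7485 / 712.0135 = 0.39992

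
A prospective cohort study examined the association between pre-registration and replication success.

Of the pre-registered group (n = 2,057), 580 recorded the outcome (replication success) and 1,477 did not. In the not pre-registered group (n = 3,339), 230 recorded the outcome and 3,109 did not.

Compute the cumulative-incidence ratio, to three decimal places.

From the description: a = 580, b = 1477, c = 230, d = 3109.
Risk in exposed = 580/2057 = 0.28196; risk in unexposed = 230/3339 = 0.06888.
RR = 0.28196 / 0.06888 = 4.09338
The risk among the exposed is 4.09 times that among the unexposed.

4.093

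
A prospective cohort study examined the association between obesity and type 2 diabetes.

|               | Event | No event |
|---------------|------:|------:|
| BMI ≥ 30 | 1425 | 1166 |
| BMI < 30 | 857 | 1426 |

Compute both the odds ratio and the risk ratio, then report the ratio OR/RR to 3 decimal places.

Cells: a = 1425, b = 1166, c = 857, d = 1426.
OR = (1425·1426)/(1166·857) = 2032050/999262 = 2.03355
Risk in exposed = 1425/2591 = 0.54998; risk in unexposed = 857/2283 = 0.37538; RR = 1.46512
OR/RR = 2.03355 / 1.46512 = 1.38798
The outcome is not rare, so the OR lies further from 1 than the RR.

1.388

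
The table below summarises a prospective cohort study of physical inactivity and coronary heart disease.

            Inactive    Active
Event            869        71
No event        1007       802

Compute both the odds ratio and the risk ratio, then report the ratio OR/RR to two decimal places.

Reading the table with exposure as columns: a = 869 (Inactive, case), b = 1007 (Inactive, non-case), c = 71 (Active, case), d = 802.
OR = (869·802)/(1007·71) = 696938/71497 = 9.74779
Risk in exposed = 869/1876 = 0.46322; risk in unexposed = 71/873 = 0.08133; RR = 5.69564
OR/RR = 9.74779 / 5.69564 = 1.71145
The outcome is not rare, so the OR lies further from 1 than the RR.

1.71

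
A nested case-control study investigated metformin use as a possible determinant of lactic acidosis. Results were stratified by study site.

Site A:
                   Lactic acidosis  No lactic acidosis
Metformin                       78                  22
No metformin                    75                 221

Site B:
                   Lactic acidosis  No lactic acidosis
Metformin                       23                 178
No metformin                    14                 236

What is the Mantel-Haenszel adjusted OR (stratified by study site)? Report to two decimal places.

5.73

OR_MH = Σ(aᵢdᵢ/nᵢ) / Σ(bᵢcᵢ/nᵢ), where nᵢ is the stratum total.
Stratum 1 (Site A): n = 396; a·d/n = 78·221/396 = 43.5303; b·c/n = 22·75/396 = 4.1667
Stratum 2 (Site B): n = 451; a·d/n = 23·236/451 = 12.0355; b·c/n = 178·14/451 = 5.5255
OR_MH = (43.5303 + 12.0355) / (4.1667 + 5.5255) = 55.5658 / 9.6922 = 5.73306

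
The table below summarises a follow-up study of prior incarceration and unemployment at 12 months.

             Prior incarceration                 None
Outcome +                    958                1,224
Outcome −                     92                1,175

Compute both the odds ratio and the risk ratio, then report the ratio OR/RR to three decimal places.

Reading the table with exposure as columns: a = 958 (Prior incarceration, case), b = 92 (Prior incarceration, non-case), c = 1224 (None, case), d = 1175.
OR = (958·1175)/(92·1224) = 1125650/112608 = 9.99618
Risk in exposed = 958/1050 = 0.91238; risk in unexposed = 1224/2399 = 0.51021; RR = 1.78824
OR/RR = 9.99618 / 1.78824 = 5.58997
The outcome is not rare, so the OR lies further from 1 than the RR.

5.590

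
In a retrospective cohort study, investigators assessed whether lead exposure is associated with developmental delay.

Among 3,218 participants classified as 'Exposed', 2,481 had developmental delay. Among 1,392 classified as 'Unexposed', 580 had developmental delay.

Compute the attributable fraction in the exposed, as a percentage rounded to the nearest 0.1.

46.0

From the description: a = 2481, b = 737, c = 580, d = 812.
Risk in exposed = 2481/3218 = 0.77098; risk in unexposed = 580/1392 = 0.41667.
RR = 0.77098/0.41667 = 1.85034
AR% = (RR − 1)/RR × 100 = (1.85034 − 1)/1.85034 × 100 = 45.9559%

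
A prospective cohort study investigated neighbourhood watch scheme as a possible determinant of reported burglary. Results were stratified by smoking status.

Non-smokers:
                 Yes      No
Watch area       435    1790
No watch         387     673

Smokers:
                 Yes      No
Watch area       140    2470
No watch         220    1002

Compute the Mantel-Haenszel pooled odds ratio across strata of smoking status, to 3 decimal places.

OR_MH = Σ(aᵢdᵢ/nᵢ) / Σ(bᵢcᵢ/nᵢ), where nᵢ is the stratum total.
Stratum 1 (Non-smokers): n = 3285; a·d/n = 435·673/3285 = 89.1187; b·c/n = 1790·387/3285 = 210.8767
Stratum 2 (Smokers): n = 3832; a·d/n = 140·1002/3832 = 36.6075; b·c/n = 2470·220/3832 = 141.8058
OR_MH = (89.1187 + 36.6075) / (210.8767 + 141.8058) = 125.7262 / 352.6826 = 0.35649

0.356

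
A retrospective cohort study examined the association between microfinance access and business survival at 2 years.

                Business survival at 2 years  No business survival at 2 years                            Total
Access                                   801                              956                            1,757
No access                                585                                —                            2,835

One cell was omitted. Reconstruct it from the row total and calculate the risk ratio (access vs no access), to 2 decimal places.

The missing cell is in the unexposed row: 2835 − 585 = 2250.
So a = 801, b = 956, c = 585, d = 2250.
RR = [a/(a+b)] / [c/(c+d)] = (801/1757) / (585/2835) = 0.45589/0.20635 = 2.20932

2.21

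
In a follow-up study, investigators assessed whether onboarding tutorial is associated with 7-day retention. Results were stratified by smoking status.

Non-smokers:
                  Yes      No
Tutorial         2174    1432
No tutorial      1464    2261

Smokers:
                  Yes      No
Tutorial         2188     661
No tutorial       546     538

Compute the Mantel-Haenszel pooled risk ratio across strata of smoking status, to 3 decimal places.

1.531

RR_MH = Σ(aᵢ·n₀ᵢ/nᵢ) / Σ(cᵢ·n₁ᵢ/nᵢ), with n₁ᵢ = aᵢ+bᵢ (exposed), n₀ᵢ = cᵢ+dᵢ (unexposed), nᵢ = n₁ᵢ+n₀ᵢ.
Stratum 1 (Non-smokers): n₁ = 3606, n₀ = 3725, n = 7331; a·n₀/n = 2174·3725/7331 = 1104.6447; c·n₁/n = 1464·3606/7331 = 720.1179
Stratum 2 (Smokers): n₁ = 2849, n₀ = 1084, n = 3933; a·n₀/n = 2188·1084/3933 = 603.0491; c·n₁/n = 546·2849/3933 = 395.5133
RR_MH = (1104.6447 + 603.0491) / (720.1179 + 395.5133) = 1707.6937 / 1115.6312 = 1.53070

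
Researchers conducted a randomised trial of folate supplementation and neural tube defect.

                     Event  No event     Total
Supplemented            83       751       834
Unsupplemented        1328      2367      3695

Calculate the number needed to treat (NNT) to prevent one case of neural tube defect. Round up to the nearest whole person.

4

Risk in treated group = 83/834 = 0.09952; risk in control = 1328/3695 = 0.35940.
Absolute risk reduction = 0.35940 − 0.09952 = 0.25988
NNT = 1 / ARR = 1 / 0.25988 = 3.848 → round up → 4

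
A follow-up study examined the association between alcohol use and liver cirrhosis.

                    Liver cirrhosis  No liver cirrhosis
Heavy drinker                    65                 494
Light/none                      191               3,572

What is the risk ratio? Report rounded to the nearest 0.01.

Cells: a = 65, b = 494, c = 191, d = 3572.
Risk in exposed = 65/559 = 0.11628; risk in unexposed = 191/3763 = 0.05076.
RR = 0.11628 / 0.05076 = 2.29088
The risk among the exposed is 2.29 times that among the unexposed.

2.29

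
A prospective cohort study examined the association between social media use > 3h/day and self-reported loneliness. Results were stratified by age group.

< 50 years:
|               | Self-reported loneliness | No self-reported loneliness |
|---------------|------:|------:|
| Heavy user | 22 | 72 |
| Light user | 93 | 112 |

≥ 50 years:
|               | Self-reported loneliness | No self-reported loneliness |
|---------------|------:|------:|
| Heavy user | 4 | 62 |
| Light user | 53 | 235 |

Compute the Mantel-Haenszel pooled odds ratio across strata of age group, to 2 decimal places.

0.34

OR_MH = Σ(aᵢdᵢ/nᵢ) / Σ(bᵢcᵢ/nᵢ), where nᵢ is the stratum total.
Stratum 1 (< 50 years): n = 299; a·d/n = 22·112/299 = 8.2408; b·c/n = 72·93/299 = 22.3946
Stratum 2 (≥ 50 years): n = 354; a·d/n = 4·235/354 = 2.6554; b·c/n = 62·53/354 = 9.2825
OR_MH = (8.2408 + 2.6554) / (22.3946 + 9.2825) = 10.8962 / 31.6771 = 0.34398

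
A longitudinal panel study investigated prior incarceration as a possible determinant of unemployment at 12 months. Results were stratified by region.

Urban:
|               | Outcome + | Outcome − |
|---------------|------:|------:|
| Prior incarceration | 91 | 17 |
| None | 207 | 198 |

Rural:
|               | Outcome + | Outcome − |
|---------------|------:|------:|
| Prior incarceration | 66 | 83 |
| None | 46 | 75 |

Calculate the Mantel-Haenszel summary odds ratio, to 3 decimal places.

2.545

OR_MH = Σ(aᵢdᵢ/nᵢ) / Σ(bᵢcᵢ/nᵢ), where nᵢ is the stratum total.
Stratum 1 (Urban): n = 513; a·d/n = 91·198/513 = 35.1228; b·c/n = 17·207/513 = 6.8596
Stratum 2 (Rural): n = 270; a·d/n = 66·75/270 = 18.3333; b·c/n = 83·46/270 = 14.1407
OR_MH = (35.1228 + 18.3333) / (6.8596 + 14.1407) = 53.4561 / 21.0004 = 2.54548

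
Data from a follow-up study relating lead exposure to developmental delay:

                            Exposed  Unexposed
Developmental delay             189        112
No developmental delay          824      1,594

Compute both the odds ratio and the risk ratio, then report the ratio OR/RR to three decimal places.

1.149

Reading the table with exposure as columns: a = 189 (Exposed, case), b = 824 (Exposed, non-case), c = 112 (Unexposed, case), d = 1594.
OR = (189·1594)/(824·112) = 301266/92288 = 3.26441
Risk in exposed = 189/1013 = 0.18657; risk in unexposed = 112/1706 = 0.06565; RR = 2.84193
OR/RR = 3.26441 / 2.84193 = 1.14866
The outcome is not rare, so the OR lies further from 1 than the RR.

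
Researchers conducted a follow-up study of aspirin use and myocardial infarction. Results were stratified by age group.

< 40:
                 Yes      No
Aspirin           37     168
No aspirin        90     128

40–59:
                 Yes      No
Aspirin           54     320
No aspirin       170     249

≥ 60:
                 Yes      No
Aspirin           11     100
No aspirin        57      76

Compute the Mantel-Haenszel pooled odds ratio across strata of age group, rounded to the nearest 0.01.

0.25

OR_MH = Σ(aᵢdᵢ/nᵢ) / Σ(bᵢcᵢ/nᵢ), where nᵢ is the stratum total.
Stratum 1 (< 40): n = 423; a·d/n = 37·128/423 = 11.1962; b·c/n = 168·90/423 = 35.7447
Stratum 2 (40–59): n = 793; a·d/n = 54·249/793 = 16.9559; b·c/n = 320·170/793 = 68.6003
Stratum 3 (≥ 60): n = 244; a·d/n = 11·76/244 = 3.4262; b·c/n = 100·57/244 = 23.3607
OR_MH = (11.1962 + 16.9559 + 3.4262) / (35.7447 + 68.6003 + 23.3607) = 31.5783 / 127.7056 = 0.24727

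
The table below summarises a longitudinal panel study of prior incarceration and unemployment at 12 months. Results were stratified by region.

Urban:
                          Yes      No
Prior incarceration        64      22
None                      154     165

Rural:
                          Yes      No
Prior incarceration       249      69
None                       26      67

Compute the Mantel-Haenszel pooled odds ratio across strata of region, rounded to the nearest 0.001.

5.237

OR_MH = Σ(aᵢdᵢ/nᵢ) / Σ(bᵢcᵢ/nᵢ), where nᵢ is the stratum total.
Stratum 1 (Urban): n = 405; a·d/n = 64·165/405 = 26.0741; b·c/n = 22·154/405 = 8.3654
Stratum 2 (Rural): n = 411; a·d/n = 249·67/411 = 40.5912; b·c/n = 69·26/411 = 4.3650
OR_MH = (26.0741 + 40.5912) / (8.3654 + 4.3650) = 66.6653 / 12.7304 = 5.23670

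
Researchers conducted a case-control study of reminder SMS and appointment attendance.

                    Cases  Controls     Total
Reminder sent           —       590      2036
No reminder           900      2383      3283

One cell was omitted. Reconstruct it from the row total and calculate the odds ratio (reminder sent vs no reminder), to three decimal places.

The missing cell is in the exposed row: 2036 − 590 = 1446.
So a = 1446, b = 590, c = 900, d = 2383.
OR = (a·d)/(b·c) = (1446 × 2383) / (590 × 900) = 3445818 / 531000 = 6.48930

6.489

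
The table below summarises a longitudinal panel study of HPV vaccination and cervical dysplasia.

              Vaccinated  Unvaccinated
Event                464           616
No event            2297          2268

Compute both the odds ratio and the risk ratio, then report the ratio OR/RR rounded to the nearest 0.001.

0.945

Reading the table with exposure as columns: a = 464 (Vaccinated, case), b = 2297 (Vaccinated, non-case), c = 616 (Unvaccinated, case), d = 2268.
OR = (464·2268)/(2297·616) = 1052352/1414952 = 0.74374
Risk in exposed = 464/2761 = 0.16806; risk in unexposed = 616/2884 = 0.21359; RR = 0.78680
OR/RR = 0.74374 / 0.78680 = 0.94526
The outcome is not rare, so the OR lies further from 1 than the RR.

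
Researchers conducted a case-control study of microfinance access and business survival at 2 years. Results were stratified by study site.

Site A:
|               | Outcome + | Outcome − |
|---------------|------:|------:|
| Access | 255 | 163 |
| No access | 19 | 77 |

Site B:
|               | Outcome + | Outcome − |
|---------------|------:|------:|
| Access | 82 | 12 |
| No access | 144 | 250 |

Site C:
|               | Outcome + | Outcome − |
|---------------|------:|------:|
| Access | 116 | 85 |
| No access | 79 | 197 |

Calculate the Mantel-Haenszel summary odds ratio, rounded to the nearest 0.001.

OR_MH = Σ(aᵢdᵢ/nᵢ) / Σ(bᵢcᵢ/nᵢ), where nᵢ is the stratum total.
Stratum 1 (Site A): n = 514; a·d/n = 255·77/514 = 38.2004; b·c/n = 163·19/514 = 6.0253
Stratum 2 (Site B): n = 488; a·d/n = 82·250/488 = 42.0082; b·c/n = 12·144/488 = 3.5410
Stratum 3 (Site C): n = 477; a·d/n = 116·197/477 = 47.9078; b·c/n = 85·79/477 = 14.0776
OR_MH = (38.2004 + 42.0082 + 47.9078) / (6.0253 + 3.5410 + 14.0776) = 128.1163 / 23.6438 = 5.41859

5.419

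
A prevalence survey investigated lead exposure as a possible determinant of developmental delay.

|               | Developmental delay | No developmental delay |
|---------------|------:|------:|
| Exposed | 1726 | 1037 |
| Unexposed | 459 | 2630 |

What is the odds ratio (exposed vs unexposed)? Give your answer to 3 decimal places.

9.537

Cells: a = 1726, b = 1037, c = 459, d = 2630.
OR = (a·d)/(b·c) = (1726 × 2630) / (1037 × 459) = 4539380 / 475983 = 9.53685
The odds of developmental delay are about 9.54 times as high in the exposed group.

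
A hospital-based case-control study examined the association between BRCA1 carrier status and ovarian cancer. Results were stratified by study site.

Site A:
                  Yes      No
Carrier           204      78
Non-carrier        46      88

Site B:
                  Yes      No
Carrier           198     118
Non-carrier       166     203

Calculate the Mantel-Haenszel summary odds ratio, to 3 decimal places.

OR_MH = Σ(aᵢdᵢ/nᵢ) / Σ(bᵢcᵢ/nᵢ), where nᵢ is the stratum total.
Stratum 1 (Site A): n = 416; a·d/n = 204·88/416 = 43.1538; b·c/n = 78·46/416 = 8.6250
Stratum 2 (Site B): n = 685; a·d/n = 198·203/685 = 58.6774; b·c/n = 118·166/685 = 28.5956
OR_MH = (43.1538 + 58.6774) / (8.6250 + 28.5956) = 101.8312 / 37.2206 = 2.73588

2.736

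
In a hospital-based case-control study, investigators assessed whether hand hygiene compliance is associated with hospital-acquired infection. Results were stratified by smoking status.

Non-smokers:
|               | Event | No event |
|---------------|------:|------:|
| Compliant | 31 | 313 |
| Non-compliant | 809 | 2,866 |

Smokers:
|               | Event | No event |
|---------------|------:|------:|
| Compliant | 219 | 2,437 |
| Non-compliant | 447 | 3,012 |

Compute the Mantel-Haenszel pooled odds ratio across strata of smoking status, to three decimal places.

OR_MH = Σ(aᵢdᵢ/nᵢ) / Σ(bᵢcᵢ/nᵢ), where nᵢ is the stratum total.
Stratum 1 (Non-smokers): n = 4019; a·d/n = 31·2866/4019 = 22.1065; b·c/n = 313·809/4019 = 63.0050
Stratum 2 (Smokers): n = 6115; a·d/n = 219·3012/6115 = 107.8705; b·c/n = 2437·447/6115 = 178.1421
OR_MH = (22.1065 + 107.8705) / (63.0050 + 178.1421) = 129.9770 / 241.1471 = 0.53899

0.539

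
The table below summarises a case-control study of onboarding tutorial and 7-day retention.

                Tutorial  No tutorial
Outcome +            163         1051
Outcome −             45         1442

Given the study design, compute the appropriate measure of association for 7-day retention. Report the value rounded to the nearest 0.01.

Reading the table with exposure as columns: a = 163 (Tutorial, case), b = 45 (Tutorial, non-case), c = 1051 (No tutorial, case), d = 1442.
This is a case-control study: participants were sampled on outcome status, so risks in the source population cannot be estimated directly — relative risk is not valid here. The odds ratio is the appropriate measure.
OR = (a·d)/(b·c) = (163 × 1442) / (45 × 1051) = 235046 / 47295 = 4.96979

4.97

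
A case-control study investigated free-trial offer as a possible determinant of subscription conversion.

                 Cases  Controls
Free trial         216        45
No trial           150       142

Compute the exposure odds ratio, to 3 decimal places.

Cells: a = 216, b = 45, c = 150, d = 142.
OR = (a·d)/(b·c) = (216 × 142) / (45 × 150) = 30672 / 6750 = 4.54400
The odds of subscription conversion are about 4.54 times as high in the free trial group.

4.544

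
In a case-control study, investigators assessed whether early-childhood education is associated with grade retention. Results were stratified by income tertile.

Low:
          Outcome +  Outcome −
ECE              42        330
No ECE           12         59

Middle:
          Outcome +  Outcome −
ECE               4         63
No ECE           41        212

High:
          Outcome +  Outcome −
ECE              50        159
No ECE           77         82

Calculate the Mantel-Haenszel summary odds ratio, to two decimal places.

OR_MH = Σ(aᵢdᵢ/nᵢ) / Σ(bᵢcᵢ/nᵢ), where nᵢ is the stratum total.
Stratum 1 (Low): n = 443; a·d/n = 42·59/443 = 5.5937; b·c/n = 330·12/443 = 8.9391
Stratum 2 (Middle): n = 320; a·d/n = 4·212/320 = 2.6500; b·c/n = 63·41/320 = 8.0719
Stratum 3 (High): n = 368; a·d/n = 50·82/368 = 11.1413; b·c/n = 159·77/368 = 33.2690
OR_MH = (5.5937 + 2.6500 + 11.1413) / (8.9391 + 8.0719 + 33.2690) = 19.3850 / 50.2799 = 0.38554

0.39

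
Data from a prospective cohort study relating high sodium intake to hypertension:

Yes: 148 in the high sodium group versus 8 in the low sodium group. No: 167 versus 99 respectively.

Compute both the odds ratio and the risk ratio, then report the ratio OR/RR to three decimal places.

1.745

From the description: a = 148, b = 167, c = 8, d = 99.
OR = (148·99)/(167·8) = 14652/1336 = 10.96707
Risk in exposed = 148/315 = 0.46984; risk in unexposed = 8/107 = 0.07477; RR = 6.28413
OR/RR = 10.96707 / 6.28413 = 1.74520
The outcome is not rare, so the OR lies further from 1 than the RR.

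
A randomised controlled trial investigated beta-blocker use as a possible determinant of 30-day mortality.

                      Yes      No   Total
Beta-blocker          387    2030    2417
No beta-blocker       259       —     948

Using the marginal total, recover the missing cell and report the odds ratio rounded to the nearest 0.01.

0.51

The missing cell is in the unexposed row: 948 − 259 = 689.
So a = 387, b = 2030, c = 259, d = 689.
OR = (a·d)/(b·c) = (387 × 689) / (2030 × 259) = 266643 / 525770 = 0.50715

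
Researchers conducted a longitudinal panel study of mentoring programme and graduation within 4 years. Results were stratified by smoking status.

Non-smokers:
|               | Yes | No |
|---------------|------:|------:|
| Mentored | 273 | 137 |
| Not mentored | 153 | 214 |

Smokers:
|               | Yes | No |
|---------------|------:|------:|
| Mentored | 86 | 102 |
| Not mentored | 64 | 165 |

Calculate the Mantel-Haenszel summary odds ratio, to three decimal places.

OR_MH = Σ(aᵢdᵢ/nᵢ) / Σ(bᵢcᵢ/nᵢ), where nᵢ is the stratum total.
Stratum 1 (Non-smokers): n = 777; a·d/n = 273·214/777 = 75.1892; b·c/n = 137·153/777 = 26.9768
Stratum 2 (Smokers): n = 417; a·d/n = 86·165/417 = 34.0288; b·c/n = 102·64/417 = 15.6547
OR_MH = (75.1892 + 34.0288) / (26.9768 + 15.6547) = 109.2180 / 42.6315 = 2.56191

2.562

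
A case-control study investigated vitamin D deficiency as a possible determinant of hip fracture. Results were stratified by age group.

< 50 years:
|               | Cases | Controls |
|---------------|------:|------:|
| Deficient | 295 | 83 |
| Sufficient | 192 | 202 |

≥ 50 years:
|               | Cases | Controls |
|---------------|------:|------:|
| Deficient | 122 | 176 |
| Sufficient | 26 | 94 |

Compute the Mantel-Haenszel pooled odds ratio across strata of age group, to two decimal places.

OR_MH = Σ(aᵢdᵢ/nᵢ) / Σ(bᵢcᵢ/nᵢ), where nᵢ is the stratum total.
Stratum 1 (< 50 years): n = 772; a·d/n = 295·202/772 = 77.1891; b·c/n = 83·192/772 = 20.6425
Stratum 2 (≥ 50 years): n = 418; a·d/n = 122·94/418 = 27.4354; b·c/n = 176·26/418 = 10.9474
OR_MH = (77.1891 + 27.4354) / (20.6425 + 10.9474) = 104.6245 / 31.5899 = 3.31197

3.31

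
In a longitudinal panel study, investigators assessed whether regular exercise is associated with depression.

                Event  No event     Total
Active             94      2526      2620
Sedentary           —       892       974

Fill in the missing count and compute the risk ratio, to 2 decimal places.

0.43

The missing cell is in the unexposed row: 974 − 892 = 82.
So a = 94, b = 2526, c = 82, d = 892.
RR = [a/(a+b)] / [c/(c+d)] = (94/2620) / (82/974) = 0.03588/0.08419 = 0.42616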